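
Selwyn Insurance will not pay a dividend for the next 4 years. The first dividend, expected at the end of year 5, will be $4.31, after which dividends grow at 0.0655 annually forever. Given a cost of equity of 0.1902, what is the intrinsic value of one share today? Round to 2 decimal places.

$17.22

Deferred-dividend DDM. At t=4 the remaining stream is a growing perpetuity with first payment D_5 = 4.31.
V_4 = D_5/(r−g) = 4.31/(0.1902−0.0655) = 34.5630
P₀ = V_4/(1+r)^4 = 34.5630/(1+0.1902)^4 = 17.2239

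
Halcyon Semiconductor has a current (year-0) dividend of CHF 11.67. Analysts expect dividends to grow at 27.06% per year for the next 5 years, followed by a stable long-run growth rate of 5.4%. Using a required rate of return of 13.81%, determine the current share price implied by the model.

CHF 335.85

Two-stage DDM. Project D₁…D_5 at 0.2706, terminal growth 0.054, discount at r = 0.1381.
D_1 = 14.8279
D_2 = 18.8403
D_3 = 23.9385
D_4 = 30.4163
D_5 = 38.6469
Terminal value at t=5: TV = D_6/(r−g) = 40.7339/(0.1381−0.054) = 484.3505
P₀ = 14.8279/(1+0.1381)^1 + 18.8403/(1+0.1381)^2 + 23.9385/(1+0.1381)^3 + 30.4163/(1+0.1381)^4 + 38.6469/(1+0.1381)^5 + 484.3505/(1+0.1381)^5 = 335.8458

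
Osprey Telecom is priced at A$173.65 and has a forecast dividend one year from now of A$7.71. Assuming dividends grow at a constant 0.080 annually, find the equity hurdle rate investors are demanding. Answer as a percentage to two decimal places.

12.44%

Rearranging the constant-growth DDM: r = D₁/P₀ + g.
r = 7.7100 / 173.65 + 0.08 = 0.04440 + 0.08 = 0.12440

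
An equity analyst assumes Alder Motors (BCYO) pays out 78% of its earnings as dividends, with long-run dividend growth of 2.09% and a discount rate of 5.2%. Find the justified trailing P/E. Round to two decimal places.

25.60

Justified trailing P/E = b(1+g)/(r−g) = 0.78×(1+0.0209)/(0.052−0.0209) = 25.6046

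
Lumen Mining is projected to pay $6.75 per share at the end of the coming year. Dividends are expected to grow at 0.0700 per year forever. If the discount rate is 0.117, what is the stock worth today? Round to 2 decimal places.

Gordon growth model: P₀ = D₁/(r − g), with D₁ = 6.75 given directly.
P₀ = 6.7500 / (0.117 − 0.07) = 6.7500 / 0.047 = 143.6170

$143.62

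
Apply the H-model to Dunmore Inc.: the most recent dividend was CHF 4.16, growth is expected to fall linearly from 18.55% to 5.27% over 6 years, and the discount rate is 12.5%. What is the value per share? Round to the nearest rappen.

CHF 83.49

H-model: P₀ = D₀[(1+g_L) + H(g_S−g_L)]/(r−g_L), with H = 6/2 = 3.
P₀ = 4.16 × [(1+0.0527) + 3×(0.1855−0.0527)] / (0.125−0.0527)
   = 4.16 × 1.4511 / 0.0723 = 83.4934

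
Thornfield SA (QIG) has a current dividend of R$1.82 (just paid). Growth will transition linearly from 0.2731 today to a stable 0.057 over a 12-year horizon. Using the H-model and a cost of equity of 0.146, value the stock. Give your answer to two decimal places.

H-model: P₀ = D₀[(1+g_L) + H(g_S−g_L)]/(r−g_L), with H = 12/2 = 6.
P₀ = 1.82 × [(1+0.057) + 6×(0.2731−0.057)] / (0.146−0.057)
   = 1.82 × 2.3536 / 0.089 = 48.1298

R$48.13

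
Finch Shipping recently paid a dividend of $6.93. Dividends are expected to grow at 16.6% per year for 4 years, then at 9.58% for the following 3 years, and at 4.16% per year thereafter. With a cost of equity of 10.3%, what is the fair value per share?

Three-stage DDM. Project D₁…D_7; terminal Gordon value at t=7 with g = 0.0416; discount at r = 0.103.
D_1 = 8.0804
D_2 = 9.4217
D_3 = 10.9857
D_4 = 12.8094
D_5 = 14.0365
D_6 = 15.3812
D_7 = 16.8547
TV_7 = 17.5559/(0.103−0.0416) = 285.9262
P₀ = Σ Dₜ/(1+r)ᵗ + TV_7/(1+r)^7 = 201.4904

$201.49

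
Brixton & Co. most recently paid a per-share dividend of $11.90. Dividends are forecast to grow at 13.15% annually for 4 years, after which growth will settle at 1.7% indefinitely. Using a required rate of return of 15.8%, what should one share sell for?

Two-stage DDM. Project D₁…D_4 at 0.1315, terminal growth 0.017, discount at r = 0.158.
D_1 = 13.4649
D_2 = 15.2355
D_3 = 17.2389
D_4 = 19.5059
Terminal value at t=4: TV = D_5/(r−g) = 19.8375/(0.158−0.017) = 140.6912
P₀ = 13.4649/(1+0.158)^1 + 15.2355/(1+0.158)^2 + 17.2389/(1+0.158)^3 + 19.5059/(1+0.158)^4 + 140.6912/(1+0.158)^4 = 123.1791

$123.18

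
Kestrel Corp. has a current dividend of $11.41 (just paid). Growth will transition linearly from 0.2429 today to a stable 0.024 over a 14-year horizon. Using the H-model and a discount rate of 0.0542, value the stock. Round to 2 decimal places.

H-model: P₀ = D₀[(1+g_L) + H(g_S−g_L)]/(r−g_L), with H = 14/2 = 7.
P₀ = 11.41 × [(1+0.024) + 7×(0.2429−0.024)] / (0.0542−0.024)
   = 11.41 × 2.5563 / 0.0302 = 965.8074

$965.81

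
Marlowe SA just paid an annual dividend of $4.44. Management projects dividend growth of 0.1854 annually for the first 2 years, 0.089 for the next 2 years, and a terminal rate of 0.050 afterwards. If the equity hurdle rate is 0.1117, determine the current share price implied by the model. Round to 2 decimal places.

Three-stage DDM. Project D₁…D_4; terminal Gordon value at t=4 with g = 0.05; discount at r = 0.1117.
D_1 = 5.2632
D_2 = 6.2390
D_3 = 6.7942
D_4 = 7.3989
TV_4 = 7.7689/(0.1117−0.05) = 125.9136
P₀ = Σ Dₜ/(1+r)ᵗ + TV_4/(1+r)^4 = 102.0089

$102.01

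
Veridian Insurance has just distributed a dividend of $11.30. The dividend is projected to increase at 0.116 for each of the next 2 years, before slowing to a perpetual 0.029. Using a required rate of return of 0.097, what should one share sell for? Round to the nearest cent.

Two-stage DDM. Project D₁…D_2 at 0.116, terminal growth 0.029, discount at r = 0.097.
D_1 = 12.6108
D_2 = 14.0737
Terminal value at t=2: TV = D_3/(r−g) = 14.4818/(0.097−0.029) = 212.9675
P₀ = 12.6108/(1+0.097)^1 + 14.0737/(1+0.097)^2 + 212.9675/(1+0.097)^2 = 200.1607

$200.16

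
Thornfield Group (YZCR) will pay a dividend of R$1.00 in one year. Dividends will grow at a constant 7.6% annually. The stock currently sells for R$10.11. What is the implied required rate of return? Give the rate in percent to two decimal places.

Rearranging the constant-growth DDM: r = D₁/P₀ + g.
r = 1.0000 / 10.11 + 0.076 = 0.09891 + 0.076 = 0.17491

17.49%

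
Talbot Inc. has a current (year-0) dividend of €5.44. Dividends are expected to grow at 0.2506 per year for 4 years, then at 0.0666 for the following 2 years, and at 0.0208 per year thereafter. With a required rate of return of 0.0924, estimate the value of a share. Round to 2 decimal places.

Three-stage DDM. Project D₁…D_6; terminal Gordon value at t=6 with g = 0.0208; discount at r = 0.0924.
D_1 = 6.8033
D_2 = 8.5082
D_3 = 10.6403
D_4 = 13.3068
D_5 = 14.1930
D_6 = 15.1383
TV_6 = 15.4531/(0.0924−0.0208) = 215.8258
P₀ = Σ Dₜ/(1+r)ᵗ + TV_6/(1+r)^6 = 175.8985

€175.90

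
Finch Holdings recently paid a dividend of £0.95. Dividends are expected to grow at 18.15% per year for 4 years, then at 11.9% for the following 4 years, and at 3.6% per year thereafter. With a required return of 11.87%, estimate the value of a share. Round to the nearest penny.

Three-stage DDM. Project D₁…D_8; terminal Gordon value at t=8 with g = 0.036; discount at r = 0.1187.
D_1 = 1.1224
D_2 = 1.3261
D_3 = 1.5668
D_4 = 1.8512
D_5 = 2.0715
D_6 = 2.3180
D_7 = 2.5939
D_8 = 2.9025
TV_8 = 3.0070/(0.1187−0.036) = 36.3608
P₀ = Σ Dₜ/(1+r)ᵗ + TV_8/(1+r)^8 = 23.9177

£23.92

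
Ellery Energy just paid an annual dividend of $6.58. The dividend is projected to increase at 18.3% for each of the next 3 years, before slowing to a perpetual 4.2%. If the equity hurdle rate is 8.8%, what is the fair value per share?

Two-stage DDM. Project D₁…D_3 at 0.183, terminal growth 0.042, discount at r = 0.088.
D_1 = 7.7841
D_2 = 9.2086
D_3 = 10.8938
Terminal value at t=3: TV = D_4/(r−g) = 11.3514/(0.088−0.042) = 246.7687
P₀ = 7.7841/(1+0.088)^1 + 9.2086/(1+0.088)^2 + 10.8938/(1+0.088)^3 + 246.7687/(1+0.088)^3 = 214.9957

$215.00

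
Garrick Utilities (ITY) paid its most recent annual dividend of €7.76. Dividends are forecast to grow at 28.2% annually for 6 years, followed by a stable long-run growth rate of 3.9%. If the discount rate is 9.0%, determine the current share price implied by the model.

€503.82

Two-stage DDM. Project D₁…D_6 at 0.282, terminal growth 0.039, discount at r = 0.09.
D_1 = 9.9483
D_2 = 12.7537
D_3 = 16.3503
D_4 = 20.9611
D_5 = 26.8721
D_6 = 34.4501
Terminal value at t=6: TV = D_7/(r−g) = 35.7936/(0.09−0.039) = 701.8354
P₀ = 9.9483/(1+0.09)^1 + 12.7537/(1+0.09)^2 + 16.3503/(1+0.09)^3 + 20.9611/(1+0.09)^4 + 26.8721/(1+0.09)^5 + 34.4501/(1+0.09)^6 + 701.8354/(1+0.09)^6 = 503.8242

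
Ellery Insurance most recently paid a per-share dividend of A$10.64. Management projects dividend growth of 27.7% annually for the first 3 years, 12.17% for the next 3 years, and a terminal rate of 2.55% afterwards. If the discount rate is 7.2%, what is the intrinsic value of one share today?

A$559.30

Three-stage DDM. Project D₁…D_6; terminal Gordon value at t=6 with g = 0.0255; discount at r = 0.072.
D_1 = 13.5873
D_2 = 17.3510
D_3 = 22.1572
D_4 = 24.8537
D_5 = 27.8784
D_6 = 31.2712
TV_6 = 32.0686/(0.072−0.0255) = 689.6475
P₀ = Σ Dₜ/(1+r)ᵗ + TV_6/(1+r)^6 = 559.2971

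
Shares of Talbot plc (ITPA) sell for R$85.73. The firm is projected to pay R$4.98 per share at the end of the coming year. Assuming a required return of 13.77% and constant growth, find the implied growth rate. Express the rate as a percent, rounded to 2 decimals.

From P₀ = D₁/(r − g), the implied growth is g = r − D₁/P₀.
g = 0.1377 − 4.98/85.73 = 0.1377 − 0.05809 = 0.07961

7.96%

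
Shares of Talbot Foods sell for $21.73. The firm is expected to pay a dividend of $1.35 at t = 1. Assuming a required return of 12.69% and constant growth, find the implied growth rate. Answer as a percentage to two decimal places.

From P₀ = D₁/(r − g), the implied growth is g = r − D₁/P₀.
g = 0.1269 − 1.35/21.73 = 0.1269 − 0.06213 = 0.06477

6.48%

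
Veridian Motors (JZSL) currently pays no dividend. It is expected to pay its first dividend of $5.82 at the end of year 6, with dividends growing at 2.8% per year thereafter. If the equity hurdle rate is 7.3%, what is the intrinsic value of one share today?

$90.93

Deferred-dividend DDM. At t=5 the remaining stream is a growing perpetuity with first payment D_6 = 5.82.
V_5 = D_6/(r−g) = 5.82/(0.073−0.028) = 129.3333
P₀ = V_5/(1+r)^5 = 129.3333/(1+0.073)^5 = 90.9310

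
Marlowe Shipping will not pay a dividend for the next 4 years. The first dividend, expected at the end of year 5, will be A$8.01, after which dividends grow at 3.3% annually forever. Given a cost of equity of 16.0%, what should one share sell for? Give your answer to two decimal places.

Deferred-dividend DDM. At t=4 the remaining stream is a growing perpetuity with first payment D_5 = 8.01.
V_4 = D_5/(r−g) = 8.01/(0.16−0.033) = 63.0709
P₀ = V_4/(1+r)^4 = 63.0709/(1+0.16)^4 = 34.8335

A$34.83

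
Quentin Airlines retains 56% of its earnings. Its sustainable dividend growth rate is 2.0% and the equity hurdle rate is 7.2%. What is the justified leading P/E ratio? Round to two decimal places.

Payout ratio b = 1 − 0.56 = 0.44.
Justified leading P/E = b/(r−g) = 0.44/(0.072−0.02) = 8.4615

8.46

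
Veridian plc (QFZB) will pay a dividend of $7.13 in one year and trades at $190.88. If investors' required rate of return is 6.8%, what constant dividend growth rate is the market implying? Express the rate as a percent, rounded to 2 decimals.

3.06%

From P₀ = D₁/(r − g), the implied growth is g = r − D₁/P₀.
g = 0.068 − 7.13/190.88 = 0.068 − 0.03735 = 0.03065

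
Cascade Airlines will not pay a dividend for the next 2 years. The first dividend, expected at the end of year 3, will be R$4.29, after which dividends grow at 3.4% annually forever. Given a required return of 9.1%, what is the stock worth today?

R$63.23

Deferred-dividend DDM. At t=2 the remaining stream is a growing perpetuity with first payment D_3 = 4.29.
V_2 = D_3/(r−g) = 4.29/(0.091−0.034) = 75.2632
P₀ = V_2/(1+r)^2 = 75.2632/(1+0.091)^2 = 63.2314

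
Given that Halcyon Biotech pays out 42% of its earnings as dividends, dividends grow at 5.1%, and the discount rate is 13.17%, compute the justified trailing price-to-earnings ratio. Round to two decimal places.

Justified trailing P/E = b(1+g)/(r−g) = 0.42×(1+0.051)/(0.1317−0.051) = 5.4699

5.47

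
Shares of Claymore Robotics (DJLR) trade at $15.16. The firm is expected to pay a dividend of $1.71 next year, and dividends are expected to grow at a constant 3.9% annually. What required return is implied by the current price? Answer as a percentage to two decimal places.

Rearranging the constant-growth DDM: r = D₁/P₀ + g.
r = 1.7100 / 15.16 + 0.039 = 0.11280 + 0.039 = 0.15180

15.18%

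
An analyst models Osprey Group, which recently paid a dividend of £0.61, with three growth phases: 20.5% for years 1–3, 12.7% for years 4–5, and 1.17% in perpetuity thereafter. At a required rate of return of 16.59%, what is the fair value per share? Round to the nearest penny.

Three-stage DDM. Project D₁…D_5; terminal Gordon value at t=5 with g = 0.0117; discount at r = 0.1659.
D_1 = 0.7350
D_2 = 0.8857
D_3 = 1.0673
D_4 = 1.2029
D_5 = 1.3556
TV_5 = 1.3715/(0.1659−0.0117) = 8.8942
P₀ = Σ Dₜ/(1+r)ᵗ + TV_5/(1+r)^5 = 7.3643

£7.36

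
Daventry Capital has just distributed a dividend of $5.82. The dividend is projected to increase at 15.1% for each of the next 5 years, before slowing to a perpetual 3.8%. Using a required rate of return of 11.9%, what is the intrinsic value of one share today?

Two-stage DDM. Project D₁…D_5 at 0.151, terminal growth 0.038, discount at r = 0.119.
D_1 = 6.6988
D_2 = 7.7103
D_3 = 8.8746
D_4 = 10.2147
D_5 = 11.7571
Terminal value at t=5: TV = D_6/(r−g) = 12.2039/(0.119−0.038) = 150.6648
P₀ = 6.6988/(1+0.119)^1 + 7.7103/(1+0.119)^2 + 8.8746/(1+0.119)^3 + 10.2147/(1+0.119)^4 + 11.7571/(1+0.119)^5 + 150.6648/(1+0.119)^5 = 117.5677

$117.57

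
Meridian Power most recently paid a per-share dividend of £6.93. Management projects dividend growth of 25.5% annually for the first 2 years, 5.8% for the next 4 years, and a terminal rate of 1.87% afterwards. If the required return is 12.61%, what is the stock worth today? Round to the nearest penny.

£109.47

Three-stage DDM. Project D₁…D_6; terminal Gordon value at t=6 with g = 0.0187; discount at r = 0.1261.
D_1 = 8.6971
D_2 = 10.9149
D_3 = 11.5480
D_4 = 12.2178
D_5 = 12.9264
D_6 = 13.6761
TV_6 = 13.9319/(0.1261−0.0187) = 129.7195
P₀ = Σ Dₜ/(1+r)ᵗ + TV_6/(1+r)^6 = 109.4726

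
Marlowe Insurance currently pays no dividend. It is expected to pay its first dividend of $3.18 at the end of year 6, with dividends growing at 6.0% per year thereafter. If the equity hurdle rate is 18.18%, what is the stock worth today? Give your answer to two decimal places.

Deferred-dividend DDM. At t=5 the remaining stream is a growing perpetuity with first payment D_6 = 3.18.
V_5 = D_6/(r−g) = 3.18/(0.1818−0.06) = 26.1084
P₀ = V_5/(1+r)^5 = 26.1084/(1+0.1818)^5 = 11.3256

$11.33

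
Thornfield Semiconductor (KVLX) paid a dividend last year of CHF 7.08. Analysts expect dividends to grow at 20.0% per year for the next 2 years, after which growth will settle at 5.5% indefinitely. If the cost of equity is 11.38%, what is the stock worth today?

Two-stage DDM. Project D₁…D_2 at 0.2, terminal growth 0.055, discount at r = 0.1138.
D_1 = 8.4960
D_2 = 10.1952
Terminal value at t=2: TV = D_3/(r−g) = 10.7559/(0.1138−0.055) = 182.9241
P₀ = 8.4960/(1+0.1138)^1 + 10.1952/(1+0.1138)^2 + 182.9241/(1+0.1138)^2 = 163.3002

CHF 163.30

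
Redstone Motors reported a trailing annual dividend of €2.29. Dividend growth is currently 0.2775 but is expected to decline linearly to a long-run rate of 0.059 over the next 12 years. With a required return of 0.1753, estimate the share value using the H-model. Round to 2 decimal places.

€46.67

H-model: P₀ = D₀[(1+g_L) + H(g_S−g_L)]/(r−g_L), with H = 12/2 = 6.
P₀ = 2.29 × [(1+0.059) + 6×(0.2775−0.059)] / (0.1753−0.059)
   = 2.29 × 2.3700 / 0.1163 = 46.6664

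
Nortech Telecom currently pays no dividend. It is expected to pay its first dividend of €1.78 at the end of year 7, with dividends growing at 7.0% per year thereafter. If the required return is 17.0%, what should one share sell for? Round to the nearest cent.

€6.94

Deferred-dividend DDM. At t=6 the remaining stream is a growing perpetuity with first payment D_7 = 1.78.
V_6 = D_7/(r−g) = 1.78/(0.17−0.07) = 17.8000
P₀ = V_6/(1+r)^6 = 17.8000/(1+0.17)^6 = 6.9391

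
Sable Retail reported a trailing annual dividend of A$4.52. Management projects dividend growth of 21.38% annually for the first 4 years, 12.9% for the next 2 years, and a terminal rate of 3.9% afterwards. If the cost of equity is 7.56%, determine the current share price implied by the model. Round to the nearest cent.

A$269.72

Three-stage DDM. Project D₁…D_6; terminal Gordon value at t=6 with g = 0.039; discount at r = 0.0756.
D_1 = 5.4864
D_2 = 6.6594
D_3 = 8.0831
D_4 = 9.8113
D_5 = 11.0770
D_6 = 12.5059
TV_6 = 12.9936/(0.0756−0.039) = 355.0171
P₀ = Σ Dₜ/(1+r)ᵗ + TV_6/(1+r)^6 = 269.7221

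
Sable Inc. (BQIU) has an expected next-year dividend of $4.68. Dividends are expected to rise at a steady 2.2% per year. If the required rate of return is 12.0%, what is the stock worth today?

Gordon growth model: P₀ = D₁/(r − g), with D₁ = 4.68 given directly.
P₀ = 4.6800 / (0.12 − 0.022) = 4.6800 / 0.098 = 47.7551

$47.76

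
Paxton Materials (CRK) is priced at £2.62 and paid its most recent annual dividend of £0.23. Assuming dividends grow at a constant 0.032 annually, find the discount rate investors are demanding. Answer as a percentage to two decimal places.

12.26%

Rearranging the constant-growth DDM: r = D₁/P₀ + g.
D₁ = 0.23 × (1 + 0.032) = 0.2374.
r = 0.2374 / 2.62 + 0.032 = 0.09060 + 0.032 = 0.12260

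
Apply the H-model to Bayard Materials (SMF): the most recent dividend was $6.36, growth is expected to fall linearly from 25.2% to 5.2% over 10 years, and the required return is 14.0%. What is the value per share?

$148.30

H-model: P₀ = D₀[(1+g_L) + H(g_S−g_L)]/(r−g_L), with H = 10/2 = 5.
P₀ = 6.36 × [(1+0.052) + 5×(0.252−0.052)] / (0.14−0.052)
   = 6.36 × 2.0520 / 0.088 = 148.3036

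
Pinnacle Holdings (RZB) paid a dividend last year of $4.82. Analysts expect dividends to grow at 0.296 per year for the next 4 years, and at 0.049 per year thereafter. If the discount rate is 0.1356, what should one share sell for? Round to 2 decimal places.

Two-stage DDM. Project D₁…D_4 at 0.296, terminal growth 0.049, discount at r = 0.1356.
D_1 = 6.2467
D_2 = 8.0957
D_3 = 10.4921
D_4 = 13.5977
Terminal value at t=4: TV = D_5/(r−g) = 14.2640/(0.1356−0.049) = 164.7118
P₀ = 6.2467/(1+0.1356)^1 + 8.0957/(1+0.1356)^2 + 10.4921/(1+0.1356)^3 + 13.5977/(1+0.1356)^4 + 164.7118/(1+0.1356)^4 = 126.1624

$126.16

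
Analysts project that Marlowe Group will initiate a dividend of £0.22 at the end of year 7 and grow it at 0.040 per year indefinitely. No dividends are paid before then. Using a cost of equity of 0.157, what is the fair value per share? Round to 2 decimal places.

£0.78

Deferred-dividend DDM. At t=6 the remaining stream is a growing perpetuity with first payment D_7 = 0.22.
V_6 = D_7/(r−g) = 0.22/(0.157−0.04) = 1.8803
P₀ = V_6/(1+r)^6 = 1.8803/(1+0.157)^6 = 0.7839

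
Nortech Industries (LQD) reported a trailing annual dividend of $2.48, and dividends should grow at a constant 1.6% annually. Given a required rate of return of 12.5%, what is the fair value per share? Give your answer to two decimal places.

Gordon growth model: P₀ = D₁/(r − g). D₁ = 2.48 × (1 + 0.016) = 2.5197.
P₀ = 2.5197 / (0.125 − 0.016) = 2.5197 / 0.109 = 23.1163

$23.12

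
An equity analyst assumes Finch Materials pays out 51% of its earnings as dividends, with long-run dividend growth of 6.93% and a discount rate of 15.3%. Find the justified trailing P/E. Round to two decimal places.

Justified trailing P/E = b(1+g)/(r−g) = 0.51×(1+0.0693)/(0.153−0.0693) = 6.5154

6.52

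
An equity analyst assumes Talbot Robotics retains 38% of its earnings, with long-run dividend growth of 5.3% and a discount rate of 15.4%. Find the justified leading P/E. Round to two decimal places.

6.14

Payout ratio b = 1 − 0.38 = 0.62.
Justified leading P/E = b/(r−g) = 0.62/(0.154−0.053) = 6.1386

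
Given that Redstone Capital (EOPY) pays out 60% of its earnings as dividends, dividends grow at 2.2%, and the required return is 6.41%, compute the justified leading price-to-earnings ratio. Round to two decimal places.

14.25

Justified leading P/E = b/(r−g) = 0.60/(0.0641−0.022) = 14.2518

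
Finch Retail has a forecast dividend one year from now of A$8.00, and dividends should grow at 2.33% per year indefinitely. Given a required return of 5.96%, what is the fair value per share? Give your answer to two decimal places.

A$220.39

Gordon growth model: P₀ = D₁/(r − g), with D₁ = 8.00 given directly.
P₀ = 8.0000 / (0.0596 − 0.0233) = 8.0000 / 0.0363 = 220.3857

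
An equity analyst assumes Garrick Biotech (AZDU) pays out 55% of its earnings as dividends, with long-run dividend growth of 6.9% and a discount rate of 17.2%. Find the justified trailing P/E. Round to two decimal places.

Justified trailing P/E = b(1+g)/(r−g) = 0.55×(1+0.069)/(0.172−0.069) = 5.7083

5.71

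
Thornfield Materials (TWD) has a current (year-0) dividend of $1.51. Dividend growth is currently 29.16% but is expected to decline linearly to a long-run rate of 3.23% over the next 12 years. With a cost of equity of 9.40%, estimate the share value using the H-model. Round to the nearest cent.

H-model: P₀ = D₀[(1+g_L) + H(g_S−g_L)]/(r−g_L), with H = 12/2 = 6.
P₀ = 1.51 × [(1+0.0323) + 6×(0.2916−0.0323)] / (0.094−0.0323)
   = 1.51 × 2.5881 / 0.0617 = 63.3392

$63.34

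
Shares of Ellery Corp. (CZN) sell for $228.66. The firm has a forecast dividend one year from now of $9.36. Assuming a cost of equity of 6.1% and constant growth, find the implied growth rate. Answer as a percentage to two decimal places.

2.01%

From P₀ = D₁/(r − g), the implied growth is g = r − D₁/P₀.
g = 0.061 − 9.36/228.66 = 0.061 − 0.04093 = 0.02007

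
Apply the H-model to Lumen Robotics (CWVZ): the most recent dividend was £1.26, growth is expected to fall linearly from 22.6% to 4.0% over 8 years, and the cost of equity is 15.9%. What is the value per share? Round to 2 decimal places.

H-model: P₀ = D₀[(1+g_L) + H(g_S−g_L)]/(r−g_L), with H = 8/2 = 4.
P₀ = 1.26 × [(1+0.04) + 4×(0.226−0.04)] / (0.159−0.04)
   = 1.26 × 1.7840 / 0.119 = 18.8894

£18.89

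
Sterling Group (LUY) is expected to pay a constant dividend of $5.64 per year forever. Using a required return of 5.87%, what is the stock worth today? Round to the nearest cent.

$96.08

Zero-growth DDM (perpetuity): P₀ = D/r = 5.64 / 0.0587 = 96.0818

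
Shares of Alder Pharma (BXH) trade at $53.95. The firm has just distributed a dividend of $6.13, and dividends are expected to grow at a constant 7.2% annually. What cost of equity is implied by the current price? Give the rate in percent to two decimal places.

19.38%

Rearranging the constant-growth DDM: r = D₁/P₀ + g.
D₁ = 6.13 × (1 + 0.072) = 6.5714.
r = 6.5714 / 53.95 + 0.072 = 0.12180 + 0.072 = 0.19380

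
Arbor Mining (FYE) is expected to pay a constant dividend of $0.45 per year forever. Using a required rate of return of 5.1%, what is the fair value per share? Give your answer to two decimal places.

$8.82

Zero-growth DDM (perpetuity): P₀ = D/r = 0.45 / 0.051 = 8.8235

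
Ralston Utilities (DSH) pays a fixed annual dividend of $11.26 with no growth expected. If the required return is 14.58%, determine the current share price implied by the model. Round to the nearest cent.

Zero-growth DDM (perpetuity): P₀ = D/r = 11.26 / 0.1458 = 77.2291

$77.23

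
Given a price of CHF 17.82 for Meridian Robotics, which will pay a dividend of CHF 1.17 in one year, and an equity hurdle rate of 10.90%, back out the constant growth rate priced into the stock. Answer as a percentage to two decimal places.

From P₀ = D₁/(r − g), the implied growth is g = r − D₁/P₀.
g = 0.109 − 1.17/17.82 = 0.109 − 0.06566 = 0.04334

4.33%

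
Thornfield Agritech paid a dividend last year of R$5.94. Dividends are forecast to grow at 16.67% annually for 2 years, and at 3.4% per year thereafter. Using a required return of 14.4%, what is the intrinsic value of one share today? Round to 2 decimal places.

R$70.31

Two-stage DDM. Project D₁…D_2 at 0.1667, terminal growth 0.034, discount at r = 0.144.
D_1 = 6.9302
D_2 = 8.0855
Terminal value at t=2: TV = D_3/(r−g) = 8.3604/(0.144−0.034) = 76.0033
P₀ = 6.9302/(1+0.144)^1 + 8.0855/(1+0.144)^2 + 76.0033/(1+0.144)^2 = 70.3098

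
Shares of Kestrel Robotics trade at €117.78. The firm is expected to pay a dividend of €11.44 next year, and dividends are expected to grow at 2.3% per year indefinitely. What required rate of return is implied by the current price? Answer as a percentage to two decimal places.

12.01%

Rearranging the constant-growth DDM: r = D₁/P₀ + g.
r = 11.4400 / 117.78 + 0.023 = 0.09713 + 0.023 = 0.12013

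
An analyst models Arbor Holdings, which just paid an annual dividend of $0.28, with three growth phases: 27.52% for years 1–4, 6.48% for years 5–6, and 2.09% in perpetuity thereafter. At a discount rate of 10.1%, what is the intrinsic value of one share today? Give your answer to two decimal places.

$8.60

Three-stage DDM. Project D₁…D_6; terminal Gordon value at t=6 with g = 0.0209; discount at r = 0.101.
D_1 = 0.3571
D_2 = 0.4553
D_3 = 0.5806
D_4 = 0.7404
D_5 = 0.7884
D_6 = 0.8395
TV_6 = 0.8570/(0.101−0.0209) = 10.6994
P₀ = Σ Dₜ/(1+r)ᵗ + TV_6/(1+r)^6 = 8.6041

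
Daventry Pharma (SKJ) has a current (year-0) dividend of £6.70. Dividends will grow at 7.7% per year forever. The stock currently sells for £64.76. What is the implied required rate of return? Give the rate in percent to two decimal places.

18.84%

Rearranging the constant-growth DDM: r = D₁/P₀ + g.
D₁ = 6.70 × (1 + 0.077) = 7.2159.
r = 7.2159 / 64.76 + 0.077 = 0.11143 + 0.077 = 0.18843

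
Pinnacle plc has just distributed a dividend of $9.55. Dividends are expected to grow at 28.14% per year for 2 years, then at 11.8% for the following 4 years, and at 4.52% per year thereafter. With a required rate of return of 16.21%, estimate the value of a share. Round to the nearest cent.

$153.28

Three-stage DDM. Project D₁…D_6; terminal Gordon value at t=6 with g = 0.0452; discount at r = 0.1621.
D_1 = 12.2374
D_2 = 15.6810
D_3 = 17.5313
D_4 = 19.6000
D_5 = 21.9128
D_6 = 24.4985
TV_6 = 25.6059/(0.1621−0.0452) = 219.0407
P₀ = Σ Dₜ/(1+r)ᵗ + TV_6/(1+r)^6 = 153.2785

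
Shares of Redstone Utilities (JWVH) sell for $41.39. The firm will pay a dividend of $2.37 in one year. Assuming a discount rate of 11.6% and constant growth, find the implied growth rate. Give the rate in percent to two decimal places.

From P₀ = D₁/(r − g), the implied growth is g = r − D₁/P₀.
g = 0.116 − 2.37/41.39 = 0.116 − 0.05726 = 0.05874

5.87%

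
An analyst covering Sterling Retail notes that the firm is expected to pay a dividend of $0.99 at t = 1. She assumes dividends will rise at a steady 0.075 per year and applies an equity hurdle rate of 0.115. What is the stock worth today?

$24.75

Gordon growth model: P₀ = D₁/(r − g), with D₁ = 0.99 given directly.
P₀ = 0.9900 / (0.115 − 0.075) = 0.9900 / 0.04 = 24.7500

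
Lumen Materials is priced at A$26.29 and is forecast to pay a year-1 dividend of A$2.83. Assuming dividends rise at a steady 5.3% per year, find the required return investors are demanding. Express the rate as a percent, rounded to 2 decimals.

Rearranging the constant-growth DDM: r = D₁/P₀ + g.
r = 2.8300 / 26.29 + 0.053 = 0.10765 + 0.053 = 0.16065

16.06%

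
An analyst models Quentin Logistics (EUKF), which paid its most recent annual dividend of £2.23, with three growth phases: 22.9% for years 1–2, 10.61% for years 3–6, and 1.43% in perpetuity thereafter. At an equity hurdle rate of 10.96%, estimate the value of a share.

Three-stage DDM. Project D₁…D_6; terminal Gordon value at t=6 with g = 0.0143; discount at r = 0.1096.
D_1 = 2.7407
D_2 = 3.3683
D_3 = 3.7257
D_4 = 4.1210
D_5 = 4.5582
D_6 = 5.0418
TV_6 = 5.1139/(0.1096−0.0143) = 53.6611
P₀ = Σ Dₜ/(1+r)ᵗ + TV_6/(1+r)^6 = 44.8142

£44.81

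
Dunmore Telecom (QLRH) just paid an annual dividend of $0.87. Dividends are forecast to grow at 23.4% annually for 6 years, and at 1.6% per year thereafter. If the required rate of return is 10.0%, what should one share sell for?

$28.93

Two-stage DDM. Project D₁…D_6 at 0.234, terminal growth 0.016, discount at r = 0.1.
D_1 = 1.0736
D_2 = 1.3248
D_3 = 1.6348
D_4 = 2.0173
D_5 = 2.4894
D_6 = 3.0719
Terminal value at t=6: TV = D_7/(r−g) = 3.1211/(0.1−0.016) = 37.1556
P₀ = 1.0736/(1+0.1)^1 + 1.3248/(1+0.1)^2 + 1.6348/(1+0.1)^3 + 2.0173/(1+0.1)^4 + 2.4894/(1+0.1)^5 + 3.0719/(1+0.1)^6 + 37.1556/(1+0.1)^6 = 28.9301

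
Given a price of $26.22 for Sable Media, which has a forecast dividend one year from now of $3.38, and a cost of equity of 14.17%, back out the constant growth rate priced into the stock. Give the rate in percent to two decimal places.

1.28%

From P₀ = D₁/(r − g), the implied growth is g = r − D₁/P₀.
g = 0.1417 − 3.38/26.22 = 0.1417 − 0.12891 = 0.01279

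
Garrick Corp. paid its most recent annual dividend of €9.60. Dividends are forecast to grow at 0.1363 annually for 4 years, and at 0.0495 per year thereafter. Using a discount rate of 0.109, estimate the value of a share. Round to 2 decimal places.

Two-stage DDM. Project D₁…D_4 at 0.1363, terminal growth 0.0495, discount at r = 0.109.
D_1 = 10.9085
D_2 = 12.3953
D_3 = 14.0848
D_4 = 16.0045
Terminal value at t=4: TV = D_5/(r−g) = 16.7968/(0.109−0.0495) = 282.2986
P₀ = 10.9085/(1+0.109)^1 + 12.3953/(1+0.109)^2 + 14.0848/(1+0.109)^3 + 16.0045/(1+0.109)^4 + 282.2986/(1+0.109)^4 = 227.4526

€227.45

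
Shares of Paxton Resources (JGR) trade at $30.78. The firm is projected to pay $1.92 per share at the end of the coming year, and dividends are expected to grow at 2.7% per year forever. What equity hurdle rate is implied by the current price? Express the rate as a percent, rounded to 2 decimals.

Rearranging the constant-growth DDM: r = D₁/P₀ + g.
r = 1.9200 / 30.78 + 0.027 = 0.06238 + 0.027 = 0.08938

8.94%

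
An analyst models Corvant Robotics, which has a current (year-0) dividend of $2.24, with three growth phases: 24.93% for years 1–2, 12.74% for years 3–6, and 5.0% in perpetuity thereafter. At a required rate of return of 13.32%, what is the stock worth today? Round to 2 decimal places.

$49.60

Three-stage DDM. Project D₁…D_6; terminal Gordon value at t=6 with g = 0.05; discount at r = 0.1332.
D_1 = 2.7984
D_2 = 3.4961
D_3 = 3.9415
D_4 = 4.4436
D_5 = 5.0097
D_6 = 5.6480
TV_6 = 5.9304/(0.1332−0.05) = 71.2787
P₀ = Σ Dₜ/(1+r)ᵗ + TV_6/(1+r)^6 = 49.6038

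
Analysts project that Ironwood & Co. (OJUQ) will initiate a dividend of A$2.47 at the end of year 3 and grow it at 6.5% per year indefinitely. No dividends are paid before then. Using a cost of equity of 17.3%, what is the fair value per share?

Deferred-dividend DDM. At t=2 the remaining stream is a growing perpetuity with first payment D_3 = 2.47.
V_2 = D_3/(r−g) = 2.47/(0.173−0.065) = 22.8704
P₀ = V_2/(1+r)^2 = 22.8704/(1+0.173)^2 = 16.6218

A$16.62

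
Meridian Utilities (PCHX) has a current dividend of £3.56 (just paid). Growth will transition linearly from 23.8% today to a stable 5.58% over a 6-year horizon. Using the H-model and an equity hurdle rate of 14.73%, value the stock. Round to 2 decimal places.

£62.34

H-model: P₀ = D₀[(1+g_L) + H(g_S−g_L)]/(r−g_L), with H = 6/2 = 3.
P₀ = 3.56 × [(1+0.0558) + 3×(0.238−0.0558)] / (0.1473−0.0558)
   = 3.56 × 1.6024 / 0.0915 = 62.3447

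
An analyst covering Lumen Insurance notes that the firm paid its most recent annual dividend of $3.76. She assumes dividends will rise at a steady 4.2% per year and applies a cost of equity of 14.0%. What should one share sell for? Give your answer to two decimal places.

$39.98

Gordon growth model: P₀ = D₁/(r − g). D₁ = 3.76 × (1 + 0.042) = 3.9179.
P₀ = 3.9179 / (0.14 − 0.042) = 3.9179 / 0.098 = 39.9788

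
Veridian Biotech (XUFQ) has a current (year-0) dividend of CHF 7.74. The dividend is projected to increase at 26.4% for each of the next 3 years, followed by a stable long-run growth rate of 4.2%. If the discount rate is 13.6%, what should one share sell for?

CHF 147.05

Two-stage DDM. Project D₁…D_3 at 0.264, terminal growth 0.042, discount at r = 0.136.
D_1 = 9.7834
D_2 = 12.3662
D_3 = 15.6308
Terminal value at t=3: TV = D_4/(r−g) = 16.2873/(0.136−0.042) = 173.2695
P₀ = 9.7834/(1+0.136)^1 + 12.3662/(1+0.136)^2 + 15.6308/(1+0.136)^3 + 173.2695/(1+0.136)^3 = 147.0485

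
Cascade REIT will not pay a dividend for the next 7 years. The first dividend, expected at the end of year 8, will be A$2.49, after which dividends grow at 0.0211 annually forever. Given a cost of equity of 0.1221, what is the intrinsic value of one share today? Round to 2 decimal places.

A$11.01

Deferred-dividend DDM. At t=7 the remaining stream is a growing perpetuity with first payment D_8 = 2.49.
V_7 = D_8/(r−g) = 2.49/(0.1221−0.0211) = 24.6535
P₀ = V_7/(1+r)^7 = 24.6535/(1+0.1221)^7 = 11.0067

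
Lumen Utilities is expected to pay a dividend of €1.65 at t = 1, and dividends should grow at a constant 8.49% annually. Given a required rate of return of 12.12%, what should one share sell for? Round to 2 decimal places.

Gordon growth model: P₀ = D₁/(r − g), with D₁ = 1.65 given directly.
P₀ = 1.6500 / (0.1212 − 0.0849) = 1.6500 / 0.0363 = 45.4545

€45.45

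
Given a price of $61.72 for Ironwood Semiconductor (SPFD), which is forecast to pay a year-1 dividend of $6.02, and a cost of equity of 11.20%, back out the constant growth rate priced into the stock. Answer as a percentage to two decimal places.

1.45%

From P₀ = D₁/(r − g), the implied growth is g = r − D₁/P₀.
g = 0.112 − 6.02/61.72 = 0.112 − 0.09754 = 0.01446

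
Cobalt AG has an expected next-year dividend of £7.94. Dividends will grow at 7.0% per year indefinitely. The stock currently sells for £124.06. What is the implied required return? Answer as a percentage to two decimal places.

13.40%

Rearranging the constant-growth DDM: r = D₁/P₀ + g.
r = 7.9400 / 124.06 + 0.07 = 0.06400 + 0.07 = 0.13400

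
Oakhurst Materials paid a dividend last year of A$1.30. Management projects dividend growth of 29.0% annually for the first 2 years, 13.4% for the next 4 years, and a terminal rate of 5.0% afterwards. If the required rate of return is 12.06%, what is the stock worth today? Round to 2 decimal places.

Three-stage DDM. Project D₁…D_6; terminal Gordon value at t=6 with g = 0.05; discount at r = 0.1206.
D_1 = 1.6770
D_2 = 2.1633
D_3 = 2.4532
D_4 = 2.7819
D_5 = 3.1547
D_6 = 3.5775
TV_6 = 3.7563/(0.1206−0.05) = 53.2059
P₀ = Σ Dₜ/(1+r)ᵗ + TV_6/(1+r)^6 = 37.1880

A$37.19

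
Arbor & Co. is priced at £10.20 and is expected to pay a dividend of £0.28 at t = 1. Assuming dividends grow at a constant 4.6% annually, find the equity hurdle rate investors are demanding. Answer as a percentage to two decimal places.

7.35%

Rearranging the constant-growth DDM: r = D₁/P₀ + g.
r = 0.2800 / 10.20 + 0.046 = 0.02745 + 0.046 = 0.07345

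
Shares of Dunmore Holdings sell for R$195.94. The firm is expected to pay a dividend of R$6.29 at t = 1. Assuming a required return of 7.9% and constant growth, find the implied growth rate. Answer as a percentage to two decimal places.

From P₀ = D₁/(r − g), the implied growth is g = r − D₁/P₀.
g = 0.079 − 6.29/195.94 = 0.079 − 0.03210 = 0.04690

4.69%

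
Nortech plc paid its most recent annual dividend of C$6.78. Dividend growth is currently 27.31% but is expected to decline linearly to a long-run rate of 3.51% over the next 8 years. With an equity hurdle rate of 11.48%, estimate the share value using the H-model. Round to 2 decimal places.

H-model: P₀ = D₀[(1+g_L) + H(g_S−g_L)]/(r−g_L), with H = 8/2 = 4.
P₀ = 6.78 × [(1+0.0351) + 4×(0.2731−0.0351)] / (0.1148−0.0351)
   = 6.78 × 1.9871 / 0.0797 = 169.0406

C$169.04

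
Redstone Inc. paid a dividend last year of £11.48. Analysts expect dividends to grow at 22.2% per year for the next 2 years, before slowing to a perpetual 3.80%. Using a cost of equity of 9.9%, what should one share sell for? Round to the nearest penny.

Two-stage DDM. Project D₁…D_2 at 0.222, terminal growth 0.038, discount at r = 0.099.
D_1 = 14.0286
D_2 = 17.1429
Terminal value at t=2: TV = D_3/(r−g) = 17.7943/(0.099−0.038) = 291.7103
P₀ = 14.0286/(1+0.099)^1 + 17.1429/(1+0.099)^2 + 291.7103/(1+0.099)^2 = 268.4802

£268.48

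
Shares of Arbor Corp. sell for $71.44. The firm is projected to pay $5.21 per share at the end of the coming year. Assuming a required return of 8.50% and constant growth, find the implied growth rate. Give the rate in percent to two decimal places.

From P₀ = D₁/(r − g), the implied growth is g = r − D₁/P₀.
g = 0.085 − 5.21/71.44 = 0.085 − 0.07293 = 0.01207

1.21%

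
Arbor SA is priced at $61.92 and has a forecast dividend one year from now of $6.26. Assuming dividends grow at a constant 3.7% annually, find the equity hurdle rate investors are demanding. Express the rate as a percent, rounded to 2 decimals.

Rearranging the constant-growth DDM: r = D₁/P₀ + g.
r = 6.2600 / 61.92 + 0.037 = 0.10110 + 0.037 = 0.13810

13.81%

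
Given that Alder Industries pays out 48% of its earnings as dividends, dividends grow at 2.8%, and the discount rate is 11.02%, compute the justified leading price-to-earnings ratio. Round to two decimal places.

Justified leading P/E = b/(r−g) = 0.48/(0.1102−0.028) = 5.8394

5.84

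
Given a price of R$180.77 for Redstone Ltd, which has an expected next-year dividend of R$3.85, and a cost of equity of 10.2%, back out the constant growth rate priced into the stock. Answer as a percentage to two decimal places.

8.07%

From P₀ = D₁/(r − g), the implied growth is g = r − D₁/P₀.
g = 0.102 − 3.85/180.77 = 0.102 − 0.02130 = 0.08070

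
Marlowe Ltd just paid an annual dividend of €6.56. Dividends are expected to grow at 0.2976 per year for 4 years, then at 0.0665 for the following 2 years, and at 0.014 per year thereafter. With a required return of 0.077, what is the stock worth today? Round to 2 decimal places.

€288.13

Three-stage DDM. Project D₁…D_6; terminal Gordon value at t=6 with g = 0.014; discount at r = 0.077.
D_1 = 8.5123
D_2 = 11.0455
D_3 = 14.3326
D_4 = 18.5980
D_5 = 19.8348
D_6 = 21.1538
TV_6 = 21.4500/(0.077−0.014) = 340.4758
P₀ = Σ Dₜ/(1+r)ᵗ + TV_6/(1+r)^6 = 288.1340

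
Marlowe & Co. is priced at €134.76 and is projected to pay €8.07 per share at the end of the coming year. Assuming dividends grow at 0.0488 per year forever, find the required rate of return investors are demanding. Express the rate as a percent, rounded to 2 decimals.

10.87%

Rearranging the constant-growth DDM: r = D₁/P₀ + g.
r = 8.0700 / 134.76 + 0.0488 = 0.05988 + 0.0488 = 0.10868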